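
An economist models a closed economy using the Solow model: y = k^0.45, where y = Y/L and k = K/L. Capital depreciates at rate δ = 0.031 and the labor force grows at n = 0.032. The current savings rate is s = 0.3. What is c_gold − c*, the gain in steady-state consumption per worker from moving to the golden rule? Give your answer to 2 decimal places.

Δc ≈ 0.24

Capital per worker breaks even when investment replaces (n + δ)·k; here n + δ = 0.063.
Current steady state (s = 0.3): k* = (0.3/0.063)^(1/0.55) ≈ 17.0737, y* = 17.0737^0.45 ≈ 3.5855, c* = (1−0.3)·3.5855 ≈ 2.5098.
Golden rule sets MPK = n+δ: 0.45·k^(0.45−1) = 0.063, so k_gold = (0.45/0.063)^(1/0.55) ≈ 35.6857.
y_gold = 35.6857^0.45 ≈ 4.9960, c_gold = y_gold − 0.063·k_gold ≈ 2.7478.
Gain: Δc = 2.7478 − 2.5098 ≈ 0.2380.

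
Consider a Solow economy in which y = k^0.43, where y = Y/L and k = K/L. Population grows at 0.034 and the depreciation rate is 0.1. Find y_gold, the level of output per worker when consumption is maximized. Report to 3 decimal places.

Break-even investment rate: n + δ = 0.034 + 0.1 = 0.134.
Maximizing c = f(k) − (n+δ)·k gives f'(k) = n+δ, i.e. 0.43·k^(0.43−1) = 0.134, so k_gold = (0.43/0.134)^(1/0.57) ≈ 7.7332.
Output: y_gold = k_gold^0.43 = 7.7332^0.43 ≈ 2.4099.

y_gold ≈ 2.410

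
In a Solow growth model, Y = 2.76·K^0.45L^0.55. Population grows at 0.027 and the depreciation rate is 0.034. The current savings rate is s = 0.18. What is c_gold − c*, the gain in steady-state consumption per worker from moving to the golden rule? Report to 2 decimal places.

Δc ≈ 5.28

The effective depreciation rate is n + δ = 0.027 + 0.034 = 0.061.
Current steady state (s = 0.18): k* = (0.18·2.76/0.061)^(1/0.55) ≈ 45.2996, y* = 2.76·45.2996^0.45 ≈ 15.3515, c* = (1−0.18)·15.3515 ≈ 12.5882.
At the golden rule the marginal product of capital equals n+δ: 0.45·2.76·k^(0.45−1) = 0.061. Solving, k_gold = (0.45·2.76/0.061)^(1/0.55) ≈ 239.6743.
y_gold = 2.76·239.6743^0.45 ≈ 32.4892, c_gold = y_gold − 0.061·k_gold ≈ 17.8690.
Gain: Δc = 17.8690 − 12.5882 ≈ 5.2808.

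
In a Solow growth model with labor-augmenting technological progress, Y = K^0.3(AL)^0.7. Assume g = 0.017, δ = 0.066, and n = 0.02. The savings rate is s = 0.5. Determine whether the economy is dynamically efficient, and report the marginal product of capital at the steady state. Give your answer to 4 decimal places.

dynamically inefficient; MPK ≈ 0.0618

n + g + δ = 0.02 + 0.017 + 0.066 = 0.103.
Steady-state k*: s·k^0.3 = 0.103·k gives k* = (0.5/0.103)^(1/0.7) ≈ 9.5541.
MPK = 0.3·9.5541^(-0.7) ≈ 0.0618.
MPK < n+g+δ = 0.103, so the economy is dynamically inefficient (over-saving).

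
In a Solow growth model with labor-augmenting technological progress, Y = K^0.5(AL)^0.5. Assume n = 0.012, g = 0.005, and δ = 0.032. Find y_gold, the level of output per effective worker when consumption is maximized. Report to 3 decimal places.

y_gold ≈ 10.204

Capital per effective worker breaks even when investment replaces (n + g + δ)·k; here n + g + δ = 0.049.
Golden rule sets MPK = n+g+δ: 0.5·k^(0.5−1) = 0.049, so k_gold = (0.5/0.049)^(1/0.5) ≈ 104.1233.
Output: y_gold = k_gold^0.5 = 104.1233^0.5 ≈ 10.2041.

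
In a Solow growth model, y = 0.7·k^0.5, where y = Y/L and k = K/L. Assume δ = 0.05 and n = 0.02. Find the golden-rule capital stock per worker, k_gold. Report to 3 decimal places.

Break-even investment rate: n + δ = 0.02 + 0.05 = 0.07.
At the golden rule the marginal product of capital equals n+δ: 0.5·0.7·k^(0.5−1) = 0.07. Solving, k_gold = (0.5·0.7/0.07)^(1/0.5) ≈ 25.0000.

k_gold ≈ 25.000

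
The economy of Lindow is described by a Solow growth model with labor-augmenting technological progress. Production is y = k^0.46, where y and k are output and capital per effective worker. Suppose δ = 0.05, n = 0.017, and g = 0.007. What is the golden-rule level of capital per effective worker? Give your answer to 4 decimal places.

k_gold ≈ 29.4776

Capital per effective worker breaks even when investment replaces (n + g + δ)·k; here n + g + δ = 0.074.
Maximizing c = f(k) − (n+g+δ)·k gives f'(k) = n+g+δ, i.e. 0.46·k^(0.46−1) = 0.074, so k_gold = (0.46/0.074)^(1/0.54) ≈ 29.4776.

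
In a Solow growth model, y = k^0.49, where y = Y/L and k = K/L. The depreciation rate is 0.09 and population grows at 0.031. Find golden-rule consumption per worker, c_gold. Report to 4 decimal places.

The effective depreciation rate is n + δ = 0.031 + 0.09 = 0.121.
Golden rule sets MPK = n+δ: 0.49·k^(0.49−1) = 0.121, so k_gold = (0.49/0.121)^(1/0.51) ≈ 15.5239.
y_gold = 15.5239^0.49 ≈ 3.8335.
c_gold = y_gold − (n+δ)·k_gold = 3.8335 − 0.121·15.5239 ≈ 1.9551.

c_gold ≈ 1.9551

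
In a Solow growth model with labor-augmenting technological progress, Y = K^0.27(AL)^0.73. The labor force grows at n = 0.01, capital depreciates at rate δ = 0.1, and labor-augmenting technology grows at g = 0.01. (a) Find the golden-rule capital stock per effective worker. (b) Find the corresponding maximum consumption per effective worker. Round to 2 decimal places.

Break-even investment rate: n + g + δ = 0.01 + 0.01 + 0.1 = 0.12.
Golden rule sets MPK = n+g+δ: 0.27·k^(0.27−1) = 0.12, so k_gold = (0.27/0.12)^(1/0.73) ≈ 3.0370.
y_gold = 3.0370^0.27 ≈ 1.3498; c_gold = y_gold − 0.12·k_gold ≈ 0.9853.

(a) k_gold ≈ 3.04; (b) c_gold ≈ 0.99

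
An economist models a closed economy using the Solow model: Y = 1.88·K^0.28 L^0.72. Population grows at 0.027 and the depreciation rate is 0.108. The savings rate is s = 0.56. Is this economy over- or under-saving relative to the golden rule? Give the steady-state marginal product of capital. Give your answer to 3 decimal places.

The effective depreciation rate is n + δ = 0.027 + 0.108 = 0.135.
Steady-state k*: s·A·k^0.28 = 0.135·k gives k* = (0.56·1.88/0.135)^(1/0.72) ≈ 17.3343.
MPK = 0.28·1.88·17.3343^(-0.72) ≈ 0.0675.
MPK < n+δ = 0.135, so the economy is dynamically inefficient (over-saving).

over-saving; MPK ≈ 0.068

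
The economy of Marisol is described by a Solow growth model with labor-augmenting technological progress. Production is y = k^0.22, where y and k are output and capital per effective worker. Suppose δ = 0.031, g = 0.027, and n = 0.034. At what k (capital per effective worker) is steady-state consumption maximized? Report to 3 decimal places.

The effective depreciation rate is n + g + δ = 0.034 + 0.027 + 0.031 = 0.092.
Golden rule sets MPK = n+g+δ: 0.22·k^(0.22−1) = 0.092, so k_gold = (0.22/0.092)^(1/0.78) ≈ 3.0579.

k_gold ≈ 3.058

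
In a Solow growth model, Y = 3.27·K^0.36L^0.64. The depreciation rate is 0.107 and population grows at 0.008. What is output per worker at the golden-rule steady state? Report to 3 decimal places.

y_gold ≈ 12.099

Capital per worker breaks even when investment replaces (n + δ)·k; here n + δ = 0.115.
Setting f'(k) = n+δ gives 0.36·3.27·k^(0.36−1) = 0.115, hence k_gold = (0.36·3.27/0.115)^(1/0.64) ≈ 37.8759.
Output: y_gold = 3.27·k_gold^0.36 = 3.27·37.8759^0.36 ≈ 12.0993.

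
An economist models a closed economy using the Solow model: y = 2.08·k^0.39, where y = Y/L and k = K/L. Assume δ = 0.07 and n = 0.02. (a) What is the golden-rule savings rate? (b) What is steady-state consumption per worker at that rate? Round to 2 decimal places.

n + δ = 0.02 + 0.07 = 0.09.
For Cobb-Douglas, s_gold equals capital's share: s_gold = 0.39.
At the golden rule the marginal product of capital equals n+δ: 0.39·2.08·k^(0.39−1) = 0.09. Solving, k_gold = (0.39·2.08/0.09)^(1/0.61) ≈ 36.7609.
y_gold = 2.08·36.7609^0.39 ≈ 8.4833; c_gold = (1−0.39)·y_gold ≈ 5.1748.

(a) s_gold = 0.39; (b) c_gold ≈ 5.17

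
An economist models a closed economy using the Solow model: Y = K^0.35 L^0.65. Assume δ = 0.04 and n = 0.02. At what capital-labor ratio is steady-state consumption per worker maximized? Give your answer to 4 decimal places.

k_gold ≈ 15.0776

n + δ = 0.02 + 0.04 = 0.06.
Maximizing c = f(k) − (n+δ)·k gives f'(k) = n+δ, i.e. 0.35·k^(0.35−1) = 0.06, so k_gold = (0.35/0.06)^(1/0.65) ≈ 15.0776.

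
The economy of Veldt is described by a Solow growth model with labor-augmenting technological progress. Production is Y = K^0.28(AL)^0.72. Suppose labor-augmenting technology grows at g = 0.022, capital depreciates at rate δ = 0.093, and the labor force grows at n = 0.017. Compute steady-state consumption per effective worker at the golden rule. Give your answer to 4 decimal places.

Capital per effective worker breaks even when investment replaces (n + g + δ)·k; here n + g + δ = 0.132.
Setting f'(k) = n+g+δ gives 0.28·k^(0.28−1) = 0.132, hence k_gold = (0.28/0.132)^(1/0.72) ≈ 2.8418.
y_gold = 2.8418^0.28 ≈ 1.3397.
c_gold = y_gold − (n+g+δ)·k_gold = 1.3397 − 0.132·2.8418 ≈ 0.9646.

c_gold ≈ 0.9646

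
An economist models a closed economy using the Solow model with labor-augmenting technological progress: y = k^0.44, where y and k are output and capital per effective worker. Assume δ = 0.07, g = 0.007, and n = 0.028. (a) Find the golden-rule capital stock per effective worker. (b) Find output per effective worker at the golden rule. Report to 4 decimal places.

(a) k_gold ≈ 12.9177; (b) y_gold ≈ 3.0826

n + g + δ = 0.028 + 0.007 + 0.07 = 0.105.
At the golden rule the marginal product of capital equals n+g+δ: 0.44·k^(0.44−1) = 0.105. Solving, k_gold = (0.44/0.105)^(1/0.56) ≈ 12.9177.
y_gold = 12.9177^0.44 ≈ 3.0826.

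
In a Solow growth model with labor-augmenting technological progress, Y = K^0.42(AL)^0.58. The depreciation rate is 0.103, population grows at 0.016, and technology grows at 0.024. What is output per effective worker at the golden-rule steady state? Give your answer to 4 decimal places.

y_gold ≈ 2.1819

Break-even investment rate: n + g + δ = 0.016 + 0.024 + 0.103 = 0.143.
Setting f'(k) = n+g+δ gives 0.42·k^(0.42−1) = 0.143, hence k_gold = (0.42/0.143)^(1/0.58) ≈ 6.4084.
Output: y_gold = k_gold^0.42 = 6.4084^0.42 ≈ 2.1819.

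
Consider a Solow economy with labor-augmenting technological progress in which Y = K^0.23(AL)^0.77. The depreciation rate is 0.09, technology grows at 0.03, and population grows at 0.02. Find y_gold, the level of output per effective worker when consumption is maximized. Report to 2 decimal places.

y_gold ≈ 1.16

The effective depreciation rate is n + g + δ = 0.02 + 0.03 + 0.09 = 0.14.
Setting f'(k) = n+g+δ gives 0.23·k^(0.23−1) = 0.14, hence k_gold = (0.23/0.14)^(1/0.77) ≈ 1.9055.
Output: y_gold = k_gold^0.23 = 1.9055^0.23 ≈ 1.1598.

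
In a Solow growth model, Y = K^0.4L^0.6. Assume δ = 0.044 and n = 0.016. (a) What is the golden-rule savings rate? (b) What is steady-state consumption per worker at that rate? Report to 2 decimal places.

(a) s_gold = 0.40; (b) c_gold ≈ 2.13

n + δ = 0.016 + 0.044 = 0.06.
For Cobb-Douglas, s_gold equals capital's share: s_gold = 0.4.
Golden rule sets MPK = n+δ: 0.4·k^(0.4−1) = 0.06, so k_gold = (0.4/0.06)^(1/0.6) ≈ 23.6146.
y_gold = 23.6146^0.4 ≈ 3.5422; c_gold = (1−0.4)·y_gold ≈ 2.1253.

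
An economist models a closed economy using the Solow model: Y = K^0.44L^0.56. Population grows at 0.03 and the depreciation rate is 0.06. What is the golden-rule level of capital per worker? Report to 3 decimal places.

Capital per worker breaks even when investment replaces (n + δ)·k; here n + δ = 0.09.
Golden rule sets MPK = n+δ: 0.44·k^(0.44−1) = 0.09, so k_gold = (0.44/0.09)^(1/0.56) ≈ 17.0111.

k_gold ≈ 17.011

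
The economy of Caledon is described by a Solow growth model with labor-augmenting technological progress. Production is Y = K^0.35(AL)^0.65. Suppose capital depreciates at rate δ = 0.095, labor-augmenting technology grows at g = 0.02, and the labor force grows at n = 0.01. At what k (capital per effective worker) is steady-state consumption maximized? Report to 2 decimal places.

k_gold ≈ 4.87

n + g + δ = 0.01 + 0.02 + 0.095 = 0.125.
Maximizing c = f(k) − (n+g+δ)·k gives f'(k) = n+g+δ, i.e. 0.35·k^(0.35−1) = 0.125, so k_gold = (0.35/0.125)^(1/0.65) ≈ 4.8746.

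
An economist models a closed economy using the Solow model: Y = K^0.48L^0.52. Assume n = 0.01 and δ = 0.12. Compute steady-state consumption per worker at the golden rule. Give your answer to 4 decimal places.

c_gold ≈ 1.7365

The effective depreciation rate is n + δ = 0.01 + 0.12 = 0.13.
Setting f'(k) = n+δ gives 0.48·k^(0.48−1) = 0.13, hence k_gold = (0.48/0.13)^(1/0.52) ≈ 12.3298.
y_gold = 12.3298^0.48 ≈ 3.3393.
c_gold = y_gold − (n+δ)·k_gold = 3.3393 − 0.13·12.3298 ≈ 1.7365.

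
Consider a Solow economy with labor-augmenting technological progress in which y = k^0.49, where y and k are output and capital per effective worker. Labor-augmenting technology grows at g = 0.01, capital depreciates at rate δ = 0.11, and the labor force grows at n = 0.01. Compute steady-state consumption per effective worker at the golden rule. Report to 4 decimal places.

c_gold ≈ 1.8248

The effective depreciation rate is n + g + δ = 0.01 + 0.01 + 0.11 = 0.13.
Setting f'(k) = n+g+δ gives 0.49·k^(0.49−1) = 0.13, hence k_gold = (0.49/0.13)^(1/0.51) ≈ 13.4868.
y_gold = 13.4868^0.49 ≈ 3.5781.
c_gold = y_gold − (n+g+δ)·k_gold = 3.5781 − 0.13·13.4868 ≈ 1.8248.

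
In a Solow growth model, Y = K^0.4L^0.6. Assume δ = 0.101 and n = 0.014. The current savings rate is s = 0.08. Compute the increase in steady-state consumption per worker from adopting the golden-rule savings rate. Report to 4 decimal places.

Δc ≈ 0.6551

Break-even investment rate: n + δ = 0.014 + 0.101 = 0.115.
Current steady state (s = 0.08): k* = (0.08/0.115)^(1/0.6) ≈ 0.5462, y* = 0.5462^0.4 ≈ 0.7851, c* = (1−0.08)·0.7851 ≈ 0.7223.
Setting f'(k) = n+δ gives 0.4·k^(0.4−1) = 0.115, hence k_gold = (0.4/0.115)^(1/0.6) ≈ 7.9849.
y_gold = 7.9849^0.4 ≈ 2.2957, c_gold = y_gold − 0.115·k_gold ≈ 1.3774.
Gain: Δc = 1.3774 − 0.7223 ≈ 0.6551.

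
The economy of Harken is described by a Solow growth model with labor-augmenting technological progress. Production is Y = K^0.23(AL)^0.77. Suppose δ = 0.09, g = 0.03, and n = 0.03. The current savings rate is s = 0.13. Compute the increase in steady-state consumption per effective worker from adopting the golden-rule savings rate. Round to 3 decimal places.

Capital per effective worker breaks even when investment replaces (n + g + δ)·k; here n + g + δ = 0.15.
Current steady state (s = 0.13): k* = (0.13/0.15)^(1/0.77) ≈ 0.8304, y* = 0.8304^0.23 ≈ 0.9582, c* = (1−0.13)·0.9582 ≈ 0.8336.
Golden rule sets MPK = n+g+δ: 0.23·k^(0.23−1) = 0.15, so k_gold = (0.23/0.15)^(1/0.77) ≈ 1.7422.
y_gold = 1.7422^0.23 ≈ 1.1362, c_gold = y_gold − 0.15·k_gold ≈ 0.8749.
Gain: Δc = 0.8749 − 0.8336 ≈ 0.0413.

Δc ≈ 0.041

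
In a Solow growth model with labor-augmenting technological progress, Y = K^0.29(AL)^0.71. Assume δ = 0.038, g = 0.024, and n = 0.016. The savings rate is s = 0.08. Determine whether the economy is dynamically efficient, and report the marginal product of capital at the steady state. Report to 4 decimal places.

The effective depreciation rate is n + g + δ = 0.016 + 0.024 + 0.038 = 0.078.
Steady-state k*: s·k^0.29 = 0.078·k gives k* = (0.08/0.078)^(1/0.71) ≈ 1.0363.
MPK = 0.29·1.0363^(-0.71) ≈ 0.2827.
MPK > n+g+δ = 0.078, so the economy is dynamically efficient (under-saving).

dynamically efficient; MPK ≈ 0.2827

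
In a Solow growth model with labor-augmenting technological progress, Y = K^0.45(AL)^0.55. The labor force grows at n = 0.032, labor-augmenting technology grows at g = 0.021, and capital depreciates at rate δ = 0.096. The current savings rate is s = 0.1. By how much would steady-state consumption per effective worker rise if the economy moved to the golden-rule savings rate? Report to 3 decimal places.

Δc ≈ 0.709

Capital per effective worker breaks even when investment replaces (n + g + δ)·k; here n + g + δ = 0.149.
Current steady state (s = 0.1): k* = (0.1/0.149)^(1/0.55) ≈ 0.4843, y* = 0.4843^0.45 ≈ 0.7216, c* = (1−0.1)·0.7216 ≈ 0.6494.
At the golden rule the marginal product of capital equals n+g+δ: 0.45·k^(0.45−1) = 0.149. Solving, k_gold = (0.45/0.149)^(1/0.55) ≈ 7.4606.
y_gold = 7.4606^0.45 ≈ 2.4703, c_gold = y_gold − 0.149·k_gold ≈ 1.3587.
Gain: Δc = 1.3587 − 0.6494 ≈ 0.7092.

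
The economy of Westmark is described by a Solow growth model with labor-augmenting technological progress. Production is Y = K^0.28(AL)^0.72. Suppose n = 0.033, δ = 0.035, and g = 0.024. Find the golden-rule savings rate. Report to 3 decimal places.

The effective depreciation rate is n + g + δ = 0.033 + 0.024 + 0.035 = 0.092.
At the golden rule MPK = n+g+δ, and in any Cobb-Douglas steady state s = (n+g+δ)·k/y = MPK·k/y = capital's share 0.28.

s_gold = 0.280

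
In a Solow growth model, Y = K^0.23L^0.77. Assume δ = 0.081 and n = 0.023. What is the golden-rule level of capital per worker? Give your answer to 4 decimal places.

k_gold ≈ 2.8032

Break-even investment rate: n + δ = 0.023 + 0.081 = 0.104.
Maximizing c = f(k) − (n+δ)·k gives f'(k) = n+δ, i.e. 0.23·k^(0.23−1) = 0.104, so k_gold = (0.23/0.104)^(1/0.77) ≈ 2.8032.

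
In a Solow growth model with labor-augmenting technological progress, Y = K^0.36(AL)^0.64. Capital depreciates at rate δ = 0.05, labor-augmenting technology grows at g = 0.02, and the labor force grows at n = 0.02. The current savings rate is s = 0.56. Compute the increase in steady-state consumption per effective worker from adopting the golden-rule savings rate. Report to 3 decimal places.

The effective depreciation rate is n + g + δ = 0.02 + 0.02 + 0.05 = 0.09.
Current steady state (s = 0.56): k* = (0.56/0.09)^(1/0.64) ≈ 17.3996, y* = 17.3996^0.36 ≈ 2.7964, c* = (1−0.56)·2.7964 ≈ 1.2304.
At the golden rule the marginal product of capital equals n+g+δ: 0.36·k^(0.36−1) = 0.09. Solving, k_gold = (0.36/0.09)^(1/0.64) ≈ 8.7241.
y_gold = 8.7241^0.36 ≈ 2.1810, c_gold = y_gold − 0.09·k_gold ≈ 1.3958.
Gain: Δc = 1.3958 − 1.2304 ≈ 0.1654.

Δc ≈ 0.165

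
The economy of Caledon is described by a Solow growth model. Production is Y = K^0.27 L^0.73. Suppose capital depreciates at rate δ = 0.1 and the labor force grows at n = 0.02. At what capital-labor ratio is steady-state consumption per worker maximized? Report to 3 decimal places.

k_gold ≈ 3.037

Capital per worker breaks even when investment replaces (n + δ)·k; here n + δ = 0.12.
Setting f'(k) = n+δ gives 0.27·k^(0.27−1) = 0.12, hence k_gold = (0.27/0.12)^(1/0.73) ≈ 3.0370.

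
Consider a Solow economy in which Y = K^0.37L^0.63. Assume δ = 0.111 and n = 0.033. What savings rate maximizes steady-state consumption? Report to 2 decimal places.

s_gold = 0.37

Break-even investment rate: n + δ = 0.033 + 0.111 = 0.144.
At the golden rule MPK = n+δ, and in any Cobb-Douglas steady state s = (n+δ)·k/y = MPK·k/y = capital's share 0.37.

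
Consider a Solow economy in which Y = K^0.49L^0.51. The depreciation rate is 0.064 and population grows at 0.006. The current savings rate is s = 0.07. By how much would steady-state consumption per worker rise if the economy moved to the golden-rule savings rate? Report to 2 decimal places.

Δc ≈ 2.38

n + δ = 0.006 + 0.064 = 0.07.
Current steady state (s = 0.07): k* = (0.07/0.07)^(1/0.51) ≈ 1.0000, y* = 1.0000^0.49 ≈ 1.0000, c* = (1−0.07)·1.0000 ≈ 0.9300.
Setting f'(k) = n+δ gives 0.49·k^(0.49−1) = 0.07, hence k_gold = (0.49/0.07)^(1/0.51) ≈ 45.3999.
y_gold = 45.3999^0.49 ≈ 6.4857, c_gold = y_gold − 0.07·k_gold ≈ 3.3077.
Gain: Δc = 3.3077 − 0.9300 ≈ 2.3777.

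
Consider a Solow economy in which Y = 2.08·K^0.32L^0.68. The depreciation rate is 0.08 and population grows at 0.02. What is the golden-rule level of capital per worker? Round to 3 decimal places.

Capital per worker breaks even when investment replaces (n + δ)·k; here n + δ = 0.1.
Golden rule sets MPK = n+δ: 0.32·2.08·k^(0.32−1) = 0.1, so k_gold = (0.32·2.08/0.1)^(1/0.68) ≈ 16.2408.

k_gold ≈ 16.241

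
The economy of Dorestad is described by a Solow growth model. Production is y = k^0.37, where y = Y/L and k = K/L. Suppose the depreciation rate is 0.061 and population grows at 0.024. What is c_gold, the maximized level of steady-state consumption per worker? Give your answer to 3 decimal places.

c_gold ≈ 1.495

n + δ = 0.024 + 0.061 = 0.085.
Maximizing c = f(k) − (n+δ)·k gives f'(k) = n+δ, i.e. 0.37·k^(0.37−1) = 0.085, so k_gold = (0.37/0.085)^(1/0.63) ≈ 10.3262.
y_gold = 10.3262^0.37 ≈ 2.3722.
c_gold = y_gold − (n+δ)·k_gold = 2.3722 − 0.085·10.3262 ≈ 1.4945.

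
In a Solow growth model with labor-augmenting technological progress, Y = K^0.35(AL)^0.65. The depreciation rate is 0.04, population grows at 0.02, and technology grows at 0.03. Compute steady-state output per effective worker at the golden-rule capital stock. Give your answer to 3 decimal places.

The effective depreciation rate is n + g + δ = 0.02 + 0.03 + 0.04 = 0.09.
Setting f'(k) = n+g+δ gives 0.35·k^(0.35−1) = 0.09, hence k_gold = (0.35/0.09)^(1/0.65) ≈ 8.0802.
Output: y_gold = k_gold^0.35 = 8.0802^0.35 ≈ 2.0778.

y_gold ≈ 2.078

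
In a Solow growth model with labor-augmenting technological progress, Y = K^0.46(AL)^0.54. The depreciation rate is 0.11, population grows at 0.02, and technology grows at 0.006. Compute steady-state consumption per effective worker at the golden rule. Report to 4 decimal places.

c_gold ≈ 1.5248

The effective depreciation rate is n + g + δ = 0.02 + 0.006 + 0.11 = 0.136.
At the golden rule the marginal product of capital equals n+g+δ: 0.46·k^(0.46−1) = 0.136. Solving, k_gold = (0.46/0.136)^(1/0.54) ≈ 9.5507.
y_gold = 9.5507^0.46 ≈ 2.8237.
c_gold = y_gold − (n+g+δ)·k_gold = 2.8237 − 0.136·9.5507 ≈ 1.5248.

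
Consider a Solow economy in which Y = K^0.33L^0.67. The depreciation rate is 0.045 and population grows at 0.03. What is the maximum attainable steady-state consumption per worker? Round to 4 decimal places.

n + δ = 0.03 + 0.045 = 0.075.
Maximizing c = f(k) − (n+δ)·k gives f'(k) = n+δ, i.e. 0.33·k^(0.33−1) = 0.075, so k_gold = (0.33/0.075)^(1/0.67) ≈ 9.1280.
y_gold = 9.1280^0.33 ≈ 2.0746.
c_gold = y_gold − (n+δ)·k_gold = 2.0746 − 0.075·9.1280 ≈ 1.3900.

c_gold ≈ 1.3900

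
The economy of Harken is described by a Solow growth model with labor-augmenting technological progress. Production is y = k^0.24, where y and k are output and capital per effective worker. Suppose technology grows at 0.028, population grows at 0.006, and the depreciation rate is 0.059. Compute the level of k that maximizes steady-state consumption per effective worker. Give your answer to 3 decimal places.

The effective depreciation rate is n + g + δ = 0.006 + 0.028 + 0.059 = 0.093.
At the golden rule the marginal product of capital equals n+g+δ: 0.24·k^(0.24−1) = 0.093. Solving, k_gold = (0.24/0.093)^(1/0.76) ≈ 3.4814.

k_gold ≈ 3.481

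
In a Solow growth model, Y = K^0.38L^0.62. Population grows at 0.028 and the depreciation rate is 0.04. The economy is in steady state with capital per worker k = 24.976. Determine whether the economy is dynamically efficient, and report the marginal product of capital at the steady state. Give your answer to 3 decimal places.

dynamically inefficient; MPK ≈ 0.052

n + δ = 0.028 + 0.04 = 0.068.
MPK = 0.38·k^(0.38−1) = 0.38·24.976^(-0.62) ≈ 0.0517.
MPK < 0.068, so the economy is dynamically inefficient (over-saving).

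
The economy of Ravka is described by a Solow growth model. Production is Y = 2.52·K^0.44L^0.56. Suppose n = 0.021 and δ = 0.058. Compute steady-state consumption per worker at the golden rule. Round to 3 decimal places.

The effective depreciation rate is n + δ = 0.021 + 0.058 = 0.079.
Setting f'(k) = n+δ gives 0.44·2.52·k^(0.44−1) = 0.079, hence k_gold = (0.44·2.52/0.079)^(1/0.56) ≈ 111.8454.
y_gold = 2.52·111.8454^0.44 ≈ 20.0813.
c_gold = y_gold − (n+δ)·k_gold = 20.0813 − 0.079·111.8454 ≈ 11.2455.

c_gold ≈ 11.246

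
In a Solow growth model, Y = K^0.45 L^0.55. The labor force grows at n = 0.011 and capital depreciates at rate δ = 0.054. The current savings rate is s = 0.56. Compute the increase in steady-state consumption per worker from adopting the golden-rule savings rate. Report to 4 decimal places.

Δc ≈ 0.1158

Break-even investment rate: n + δ = 0.011 + 0.054 = 0.065.
Current steady state (s = 0.56): k* = (0.56/0.065)^(1/0.55) ≈ 50.1764, y* = 50.1764^0.45 ≈ 5.8240, c* = (1−0.56)·5.8240 ≈ 2.5626.
Maximizing c = f(k) − (n+δ)·k gives f'(k) = n+δ, i.e. 0.45·k^(0.45−1) = 0.065, so k_gold = (0.45/0.065)^(1/0.55) ≈ 33.7145.
y_gold = 33.7145^0.45 ≈ 4.8699, c_gold = y_gold − 0.065·k_gold ≈ 2.6784.
Gain: Δc = 2.6784 − 2.5626 ≈ 0.1158.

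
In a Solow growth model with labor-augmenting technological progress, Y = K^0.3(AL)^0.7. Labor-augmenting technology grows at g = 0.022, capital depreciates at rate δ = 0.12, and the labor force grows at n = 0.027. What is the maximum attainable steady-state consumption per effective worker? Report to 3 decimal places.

Capital per effective worker breaks even when investment replaces (n + g + δ)·k; here n + g + δ = 0.169.
Golden rule sets MPK = n+g+δ: 0.3·k^(0.3−1) = 0.169, so k_gold = (0.3/0.169)^(1/0.7) ≈ 2.2701.
y_gold = 2.2701^0.3 ≈ 1.2788.
c_gold = y_gold − (n+g+δ)·k_gold = 1.2788 − 0.169·2.2701 ≈ 0.8952.

c_gold ≈ 0.895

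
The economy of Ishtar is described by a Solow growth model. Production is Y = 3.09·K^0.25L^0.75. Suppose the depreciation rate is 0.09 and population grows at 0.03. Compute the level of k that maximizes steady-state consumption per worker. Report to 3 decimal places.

k_gold ≈ 11.975

Break-even investment rate: n + δ = 0.03 + 0.09 = 0.12.
Golden rule sets MPK = n+δ: 0.25·3.09·k^(0.25−1) = 0.12, so k_gold = (0.25·3.09/0.12)^(1/0.75) ≈ 11.9754.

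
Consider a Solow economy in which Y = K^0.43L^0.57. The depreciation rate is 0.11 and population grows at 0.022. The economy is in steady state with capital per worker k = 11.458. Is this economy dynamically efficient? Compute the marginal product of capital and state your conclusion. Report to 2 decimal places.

n + δ = 0.022 + 0.11 = 0.132.
MPK = 0.43·k^(0.43−1) = 0.43·11.458^(-0.57) ≈ 0.1071.
MPK < 0.132, so the economy is dynamically inefficient (over-saving).

dynamically inefficient; MPK ≈ 0.11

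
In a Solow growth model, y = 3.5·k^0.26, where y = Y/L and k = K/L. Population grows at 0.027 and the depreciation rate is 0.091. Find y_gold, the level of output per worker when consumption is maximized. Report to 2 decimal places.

The effective depreciation rate is n + δ = 0.027 + 0.091 = 0.118.
Setting f'(k) = n+δ gives 0.26·3.5·k^(0.26−1) = 0.118, hence k_gold = (0.26·3.5/0.118)^(1/0.74) ≈ 15.8075.
Output: y_gold = 3.5·k_gold^0.26 = 3.5·15.8075^0.26 ≈ 7.1742.

y_gold ≈ 7.17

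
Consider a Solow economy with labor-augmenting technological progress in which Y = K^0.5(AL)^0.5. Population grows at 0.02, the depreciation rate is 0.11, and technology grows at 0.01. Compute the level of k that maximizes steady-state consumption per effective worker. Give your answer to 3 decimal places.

Break-even investment rate: n + g + δ = 0.02 + 0.01 + 0.11 = 0.14.
Maximizing c = f(k) − (n+g+δ)·k gives f'(k) = n+g+δ, i.e. 0.5·k^(0.5−1) = 0.14, so k_gold = (0.5/0.14)^(1/0.5) ≈ 12.7551.

k_gold ≈ 12.755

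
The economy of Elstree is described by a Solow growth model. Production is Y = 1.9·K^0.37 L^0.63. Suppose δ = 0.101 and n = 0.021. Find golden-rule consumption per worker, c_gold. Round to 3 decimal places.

c_gold ≈ 3.348

Break-even investment rate: n + δ = 0.021 + 0.101 = 0.122.
Maximizing c = f(k) − (n+δ)·k gives f'(k) = n+δ, i.e. 0.37·1.9·k^(0.37−1) = 0.122, so k_gold = (0.37·1.9/0.122)^(1/0.63) ≈ 16.1174.
y_gold = 1.9·16.1174^0.37 ≈ 5.3144.
c_gold = y_gold − (n+δ)·k_gold = 5.3144 − 0.122·16.1174 ≈ 3.3481.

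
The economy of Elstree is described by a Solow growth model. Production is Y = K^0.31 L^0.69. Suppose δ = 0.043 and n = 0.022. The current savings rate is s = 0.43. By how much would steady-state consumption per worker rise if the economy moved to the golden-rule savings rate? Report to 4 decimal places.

Break-even investment rate: n + δ = 0.022 + 0.043 = 0.065.
Current steady state (s = 0.43): k* = (0.43/0.065)^(1/0.69) ≈ 15.4600, y* = 15.4600^0.31 ≈ 2.3370, c* = (1−0.43)·2.3370 ≈ 1.3321.
Golden rule sets MPK = n+δ: 0.31·k^(0.31−1) = 0.065, so k_gold = (0.31/0.065)^(1/0.69) ≈ 9.6218.
y_gold = 9.6218^0.31 ≈ 2.0175, c_gold = y_gold − 0.065·k_gold ≈ 1.3921.
Gain: Δc = 1.3921 − 1.3321 ≈ 0.0600.

Δc ≈ 0.0600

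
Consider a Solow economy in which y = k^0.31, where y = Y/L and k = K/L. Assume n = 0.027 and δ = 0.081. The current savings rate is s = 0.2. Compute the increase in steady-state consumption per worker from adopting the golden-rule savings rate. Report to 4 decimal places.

Δc ≈ 0.0530

Capital per worker breaks even when investment replaces (n + δ)·k; here n + δ = 0.108.
Current steady state (s = 0.2): k* = (0.2/0.108)^(1/0.69) ≈ 2.4425, y* = 2.4425^0.31 ≈ 1.3190, c* = (1−0.2)·1.3190 ≈ 1.0552.
At the golden rule the marginal product of capital equals n+δ: 0.31·k^(0.31−1) = 0.108. Solving, k_gold = (0.31/0.108)^(1/0.69) ≈ 4.6098.
y_gold = 4.6098^0.31 ≈ 1.6060, c_gold = y_gold − 0.108·k_gold ≈ 1.1081.
Gain: Δc = 1.1081 − 1.0552 ≈ 0.0530.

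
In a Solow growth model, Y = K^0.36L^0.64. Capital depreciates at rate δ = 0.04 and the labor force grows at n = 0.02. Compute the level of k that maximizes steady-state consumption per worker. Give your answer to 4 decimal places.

Break-even investment rate: n + δ = 0.02 + 0.04 = 0.06.
At the golden rule the marginal product of capital equals n+δ: 0.36·k^(0.36−1) = 0.06. Solving, k_gold = (0.36/0.06)^(1/0.64) ≈ 16.4385.

k_gold ≈ 16.4385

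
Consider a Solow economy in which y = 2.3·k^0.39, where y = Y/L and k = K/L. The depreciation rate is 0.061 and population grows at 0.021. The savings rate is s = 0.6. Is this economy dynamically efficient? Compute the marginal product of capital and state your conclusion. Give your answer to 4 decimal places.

n + δ = 0.021 + 0.061 = 0.082.
Steady-state k*: s·A·k^0.39 = 0.082·k gives k* = (0.6·2.3/0.082)^(1/0.61) ≈ 102.3159.
MPK = 0.39·2.3·102.3159^(-0.61) ≈ 0.0533.
MPK < n+δ = 0.082, so the economy is dynamically inefficient (over-saving).

dynamically inefficient; MPK ≈ 0.0533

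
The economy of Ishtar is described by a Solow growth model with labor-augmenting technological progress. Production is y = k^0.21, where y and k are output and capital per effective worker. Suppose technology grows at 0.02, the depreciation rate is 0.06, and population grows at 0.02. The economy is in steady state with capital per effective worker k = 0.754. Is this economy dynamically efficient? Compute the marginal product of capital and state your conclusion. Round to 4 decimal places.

dynamically efficient; MPK ≈ 0.2625

Break-even investment rate: n + g + δ = 0.02 + 0.02 + 0.06 = 0.1.
MPK = 0.21·k^(0.21−1) = 0.21·0.754^(-0.79) ≈ 0.2625.
MPK > 0.1, so the economy is dynamically efficient (under-saving).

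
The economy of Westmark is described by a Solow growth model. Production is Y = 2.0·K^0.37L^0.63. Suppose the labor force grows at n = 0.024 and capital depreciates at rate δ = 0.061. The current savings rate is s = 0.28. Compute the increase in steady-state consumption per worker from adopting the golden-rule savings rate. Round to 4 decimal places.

Capital per worker breaks even when investment replaces (n + δ)·k; here n + δ = 0.085.
Current steady state (s = 0.28): k* = (0.28·2.0/0.085)^(1/0.63) ≈ 19.9358, y* = 2.0·19.9358^0.37 ≈ 6.0519, c* = (1−0.28)·6.0519 ≈ 4.3574.
At the golden rule the marginal product of capital equals n+δ: 0.37·2.0·k^(0.37−1) = 0.085. Solving, k_gold = (0.37·2.0/0.085)^(1/0.63) ≈ 31.0289.
y_gold = 2.0·31.0289^0.37 ≈ 7.1283, c_gold = y_gold − 0.085·k_gold ≈ 4.4908.
Gain: Δc = 4.4908 − 4.3574 ≈ 0.1334.

Δc ≈ 0.1334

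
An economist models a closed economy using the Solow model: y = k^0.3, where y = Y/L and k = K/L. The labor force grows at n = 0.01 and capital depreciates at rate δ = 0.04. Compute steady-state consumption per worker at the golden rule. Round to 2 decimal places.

c_gold ≈ 1.51

The effective depreciation rate is n + δ = 0.01 + 0.04 = 0.05.
Maximizing c = f(k) − (n+δ)·k gives f'(k) = n+δ, i.e. 0.3·k^(0.3−1) = 0.05, so k_gold = (0.3/0.05)^(1/0.7) ≈ 12.9314.
y_gold = 12.9314^0.3 ≈ 2.1552.
c_gold = y_gold − (n+δ)·k_gold = 2.1552 − 0.05·12.9314 ≈ 1.5087.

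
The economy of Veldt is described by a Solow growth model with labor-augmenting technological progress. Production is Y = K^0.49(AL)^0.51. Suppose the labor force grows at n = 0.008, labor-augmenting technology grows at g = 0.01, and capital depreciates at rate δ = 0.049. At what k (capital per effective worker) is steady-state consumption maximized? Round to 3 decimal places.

k_gold ≈ 49.472

n + g + δ = 0.008 + 0.01 + 0.049 = 0.067.
At the golden rule the marginal product of capital equals n+g+δ: 0.49·k^(0.49−1) = 0.067. Solving, k_gold = (0.49/0.067)^(1/0.51) ≈ 49.4715.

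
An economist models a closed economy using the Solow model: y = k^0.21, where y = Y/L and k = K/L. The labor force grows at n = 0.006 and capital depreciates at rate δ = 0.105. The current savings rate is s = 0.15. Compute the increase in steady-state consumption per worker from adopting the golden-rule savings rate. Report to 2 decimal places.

Δc ≈ 0.02

n + δ = 0.006 + 0.105 = 0.111.
Current steady state (s = 0.15): k* = (0.15/0.111)^(1/0.79) ≈ 1.4640, y* = 1.4640^0.21 ≈ 1.0833, c* = (1−0.15)·1.0833 ≈ 0.9208.
At the golden rule the marginal product of capital equals n+δ: 0.21·k^(0.21−1) = 0.111. Solving, k_gold = (0.21/0.111)^(1/0.79) ≈ 2.2413.
y_gold = 2.2413^0.21 ≈ 1.1847, c_gold = y_gold − 0.111·k_gold ≈ 0.9359.
Gain: Δc = 0.9359 − 0.9208 ≈ 0.0151.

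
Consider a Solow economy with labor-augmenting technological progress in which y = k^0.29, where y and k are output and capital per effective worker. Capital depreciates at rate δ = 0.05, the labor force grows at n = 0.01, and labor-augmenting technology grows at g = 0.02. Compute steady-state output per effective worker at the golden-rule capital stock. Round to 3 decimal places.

y_gold ≈ 1.692

Break-even investment rate: n + g + δ = 0.01 + 0.02 + 0.05 = 0.08.
Golden rule sets MPK = n+g+δ: 0.29·k^(0.29−1) = 0.08, so k_gold = (0.29/0.08)^(1/0.71) ≈ 6.1342.
Output: y_gold = k_gold^0.29 = 6.1342^0.29 ≈ 1.6922.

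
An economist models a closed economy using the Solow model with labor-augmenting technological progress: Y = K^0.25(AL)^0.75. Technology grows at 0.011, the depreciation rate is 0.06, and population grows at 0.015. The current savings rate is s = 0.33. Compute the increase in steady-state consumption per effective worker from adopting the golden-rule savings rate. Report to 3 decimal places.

Δc ≈ 0.021

n + g + δ = 0.015 + 0.011 + 0.06 = 0.086.
Current steady state (s = 0.33): k* = (0.33/0.086)^(1/0.75) ≈ 6.0074, y* = 6.0074^0.25 ≈ 1.5656, c* = (1−0.33)·1.5656 ≈ 1.0489.
Setting f'(k) = n+g+δ gives 0.25·k^(0.25−1) = 0.086, hence k_gold = (0.25/0.086)^(1/0.75) ≈ 4.1488.
y_gold = 4.1488^0.25 ≈ 1.4272, c_gold = y_gold − 0.086·k_gold ≈ 1.0704.
Gain: Δc = 1.0704 − 1.0489 ≈ 0.0215.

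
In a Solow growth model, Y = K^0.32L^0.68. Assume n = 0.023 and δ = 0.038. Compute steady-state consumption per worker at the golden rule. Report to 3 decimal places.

c_gold ≈ 1.483

Capital per worker breaks even when investment replaces (n + δ)·k; here n + δ = 0.061.
Golden rule sets MPK = n+δ: 0.32·k^(0.32−1) = 0.061, so k_gold = (0.32/0.061)^(1/0.68) ≈ 11.4435.
y_gold = 11.4435^0.32 ≈ 2.1814.
c_gold = y_gold − (n+δ)·k_gold = 2.1814 − 0.061·11.4435 ≈ 1.4834.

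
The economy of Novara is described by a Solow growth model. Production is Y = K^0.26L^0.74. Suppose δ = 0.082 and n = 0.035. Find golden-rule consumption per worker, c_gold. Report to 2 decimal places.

c_gold ≈ 0.98

n + δ = 0.035 + 0.082 = 0.117.
Maximizing c = f(k) − (n+δ)·k gives f'(k) = n+δ, i.e. 0.26·k^(0.26−1) = 0.117, so k_gold = (0.26/0.117)^(1/0.74) ≈ 2.9419.
y_gold = 2.9419^0.26 ≈ 1.3239.
c_gold = y_gold − (n+δ)·k_gold = 1.3239 − 0.117·2.9419 ≈ 0.9797.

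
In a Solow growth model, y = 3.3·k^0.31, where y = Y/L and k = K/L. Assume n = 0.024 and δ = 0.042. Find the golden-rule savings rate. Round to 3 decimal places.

The effective depreciation rate is n + δ = 0.024 + 0.042 = 0.066.
At the golden rule MPK = n+δ, and in any Cobb-Douglas steady state s = (n+δ)·k/y = MPK·k/y = capital's share 0.31.

s_gold = 0.310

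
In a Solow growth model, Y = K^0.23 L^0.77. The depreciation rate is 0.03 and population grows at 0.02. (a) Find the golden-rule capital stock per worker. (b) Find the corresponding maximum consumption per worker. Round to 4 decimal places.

(a) k_gold ≈ 7.2565; (b) c_gold ≈ 1.2147

n + δ = 0.02 + 0.03 = 0.05.
Setting f'(k) = n+δ gives 0.23·k^(0.23−1) = 0.05, hence k_gold = (0.23/0.05)^(1/0.77) ≈ 7.2565.
y_gold = 7.2565^0.23 ≈ 1.5775; c_gold = y_gold − 0.05·k_gold ≈ 1.2147.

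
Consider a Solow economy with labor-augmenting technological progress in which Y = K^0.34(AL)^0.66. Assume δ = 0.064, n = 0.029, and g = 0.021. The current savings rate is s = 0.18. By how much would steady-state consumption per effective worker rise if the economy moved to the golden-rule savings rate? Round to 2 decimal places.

Δc ≈ 0.12

Break-even investment rate: n + g + δ = 0.029 + 0.021 + 0.064 = 0.114.
Current steady state (s = 0.18): k* = (0.18/0.114)^(1/0.66) ≈ 1.9978, y* = 1.9978^0.34 ≈ 1.2653, c* = (1−0.18)·1.2653 ≈ 1.0375.
Setting f'(k) = n+g+δ gives 0.34·k^(0.34−1) = 0.114, hence k_gold = (0.34/0.114)^(1/0.66) ≈ 5.2366.
y_gold = 5.2366^0.34 ≈ 1.7558, c_gold = y_gold − 0.114·k_gold ≈ 1.1588.
Gain: Δc = 1.1588 − 1.0375 ≈ 0.1213.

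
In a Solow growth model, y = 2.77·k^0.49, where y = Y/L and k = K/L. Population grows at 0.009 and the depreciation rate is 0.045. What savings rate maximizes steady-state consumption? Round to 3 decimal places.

s_gold = 0.490

Capital per worker breaks even when investment replaces (n + δ)·k; here n + δ = 0.054.
At the golden rule MPK = n+δ, and in any Cobb-Douglas steady state s = (n+δ)·k/y = MPK·k/y = capital's share 0.49.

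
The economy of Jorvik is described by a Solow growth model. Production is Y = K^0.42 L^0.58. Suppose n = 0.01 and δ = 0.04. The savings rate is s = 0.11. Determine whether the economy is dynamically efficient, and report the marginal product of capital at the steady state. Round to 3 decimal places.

dynamically efficient; MPK ≈ 0.191

Break-even investment rate: n + δ = 0.01 + 0.04 = 0.05.
Steady-state k*: s·k^0.42 = 0.05·k gives k* = (0.11/0.05)^(1/0.58) ≈ 3.8939.
MPK = 0.42·3.8939^(-0.58) ≈ 0.1909.
MPK > n+δ = 0.05, so the economy is dynamically efficient (under-saving).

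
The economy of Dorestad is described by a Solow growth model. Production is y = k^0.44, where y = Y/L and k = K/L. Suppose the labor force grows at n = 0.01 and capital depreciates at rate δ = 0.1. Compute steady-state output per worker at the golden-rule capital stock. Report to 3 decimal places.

y_gold ≈ 2.972

Capital per worker breaks even when investment replaces (n + δ)·k; here n + δ = 0.11.
At the golden rule the marginal product of capital equals n+δ: 0.44·k^(0.44−1) = 0.11. Solving, k_gold = (0.44/0.11)^(1/0.56) ≈ 11.8880.
Output: y_gold = k_gold^0.44 = 11.8880^0.44 ≈ 2.9720.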